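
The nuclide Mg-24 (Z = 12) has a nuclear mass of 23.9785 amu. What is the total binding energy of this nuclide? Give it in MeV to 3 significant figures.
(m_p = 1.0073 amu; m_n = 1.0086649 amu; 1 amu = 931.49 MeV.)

198 MeV

With 12 protons and 12 neutrons (A = 24):
Σm = 12·m_p + 12·m_n = 12.0876 + 12.1039788 = 24.1915788 amu
Δm = 24.1915788 − 23.9785 = 0.2130788 amu
Converting to energy: 0.2130788 amu × 931.49 MeV/amu = 198.481 MeV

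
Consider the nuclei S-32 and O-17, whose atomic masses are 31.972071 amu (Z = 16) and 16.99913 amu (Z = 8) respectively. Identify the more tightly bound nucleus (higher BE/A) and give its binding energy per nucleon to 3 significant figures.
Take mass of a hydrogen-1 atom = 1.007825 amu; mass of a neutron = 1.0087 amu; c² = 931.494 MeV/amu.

S-32; 8.51 MeV/nucleon

S-32: Σm = 16(1.007825) + 16(1.0087) = 32.264400 amu; Δm = 0.292329 amu; E_B = 272.30 MeV; E_B/A = 8.509 MeV
O-17: Σm = 8(1.007825) + 9(1.0087) = 17.140900 amu; Δm = 0.141770 amu; E_B = 132.06 MeV; E_B/A = 7.768 MeV
S-32 has the higher binding energy per nucleon, so it is the more tightly bound nucleus.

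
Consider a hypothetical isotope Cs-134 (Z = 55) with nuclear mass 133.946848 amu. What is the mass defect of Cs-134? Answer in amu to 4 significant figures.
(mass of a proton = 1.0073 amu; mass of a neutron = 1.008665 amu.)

1.139 amu

Mass of separated nucleons = 55(1.0073) + 79(1.008665) = 55.4015 + 79.684535 = 135.086035 amu
The mass defect is 135.086035 − 133.946848 = 1.139187 amu.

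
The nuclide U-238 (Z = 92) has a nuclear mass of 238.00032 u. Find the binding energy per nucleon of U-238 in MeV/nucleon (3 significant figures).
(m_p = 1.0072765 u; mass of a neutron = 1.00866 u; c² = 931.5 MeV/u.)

7.57 MeV/nucleon

With 92 protons and 146 neutrons (A = 238):
Mass of separated nucleons = 92(1.0072765) + 146(1.00866) = 92.6694380 + 147.26436 = 239.9337980 u
Δm = 239.9337980 − 238.00032 = 1.9334780 u
E_B = 1.9334780 × 931.5 = 1801.03 MeV
Dividing by A = 238 gives 7.567 MeV per nucleon.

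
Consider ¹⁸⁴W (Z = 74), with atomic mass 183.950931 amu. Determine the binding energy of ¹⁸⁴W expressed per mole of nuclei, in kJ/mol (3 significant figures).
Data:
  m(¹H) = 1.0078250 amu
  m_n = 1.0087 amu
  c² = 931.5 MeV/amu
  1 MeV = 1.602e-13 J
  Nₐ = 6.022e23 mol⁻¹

Z = 74, so N = A − Z = 184 − 74 = 110.
Mass of separated nucleons = 74(1.0078250) + 110(1.0087) = 74.5790500 + 110.9570 = 185.5360500 amu
The mass defect is 185.5360500 − 183.950931 = 1.5851190 amu.
E_B = 1.5851190 × 931.5 = 1476.54 MeV
Per nucleus in joules: 1476.54 MeV × 1.602e-13 J/MeV = 2.3654e-10 J
Per mole: 2.3654e-10 J × 6.022e23 mol⁻¹ = 1.4244e+14 J/mol

1.42e+11 kJ/mol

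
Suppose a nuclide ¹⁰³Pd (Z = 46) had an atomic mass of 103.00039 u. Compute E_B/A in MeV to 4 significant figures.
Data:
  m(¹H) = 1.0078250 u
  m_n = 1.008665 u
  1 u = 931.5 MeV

The nucleus contains 46 protons and 103 − 46 = 57 neutrons.
Mass of separated nucleons = 46(1.0078250) + 57(1.008665) = 46.3599500 + 57.493905 = 103.8538550 u
Δm = 103.8538550 − 103.00039 = 0.8534650 u
Binding energy = Δm·c² = 0.8534650 × 931.5 MeV/u = 795.003 MeV
Dividing by A = 103 gives 7.718 MeV per nucleon.

7.718 MeV/nucleon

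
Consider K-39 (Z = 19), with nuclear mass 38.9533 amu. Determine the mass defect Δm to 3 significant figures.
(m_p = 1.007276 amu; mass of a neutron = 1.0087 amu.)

0.359 amu

With 19 protons and 20 neutrons (A = 39):
Total constituent mass: 19 × 1.007276 + 20 × 1.0087 = 39.312244 amu
The mass defect is 39.312244 − 38.9533 = 0.358944 amu.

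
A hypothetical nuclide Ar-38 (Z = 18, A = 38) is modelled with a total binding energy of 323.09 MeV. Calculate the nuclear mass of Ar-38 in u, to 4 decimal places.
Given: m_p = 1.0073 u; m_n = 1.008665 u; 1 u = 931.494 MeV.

Mass defect = 323.09 MeV / (931.494 MeV/u) = 0.346851 u
Constituent mass = 18(1.0073) + 20(1.008665) = 38.304700 u
Nuclear mass = 38.304700 − 0.346851 = 37.957849 u ≈ 37.9578 u (to 4 decimal places)

37.9578 u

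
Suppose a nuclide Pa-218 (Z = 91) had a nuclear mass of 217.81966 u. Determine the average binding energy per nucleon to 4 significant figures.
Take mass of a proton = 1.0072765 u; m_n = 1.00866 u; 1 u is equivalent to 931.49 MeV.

The nucleus contains 91 protons and 218 − 91 = 127 neutrons.
Mass of separated nucleons = 91(1.0072765) + 127(1.00866) = 91.6621615 + 128.09982 = 219.7619815 u
Δm = 219.7619815 − 217.81966 = 1.9423215 u
E_B = 1.9423215 × 931.49 = 1809.25 MeV
BE/A = 1809.25 MeV / 218 = 8.299 MeV/nucleon

8.299 MeV/nucleon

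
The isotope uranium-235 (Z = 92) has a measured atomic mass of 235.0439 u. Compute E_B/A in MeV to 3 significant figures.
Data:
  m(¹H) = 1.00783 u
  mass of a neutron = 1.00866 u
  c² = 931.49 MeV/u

7.59 MeV/nucleon

The nucleus contains 92 protons and 235 − 92 = 143 neutrons.
Total constituent mass: 92 × 1.00783 + 143 × 1.00866 = 236.95874 u
The mass defect is 236.95874 − 235.0439 = 1.91484 u.
E_B = 1.91484 × 931.49 = 1783.65 MeV
BE/A = 1783.65 MeV / 235 = 7.590 MeV/nucleon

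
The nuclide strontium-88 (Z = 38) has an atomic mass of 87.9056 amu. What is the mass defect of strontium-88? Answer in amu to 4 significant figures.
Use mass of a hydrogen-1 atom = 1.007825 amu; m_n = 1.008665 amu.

The nucleus contains 38 protons and 88 − 38 = 50 neutrons.
Total constituent mass: 38 × 1.007825 + 50 × 1.008665 = 88.730600 amu
Mass defect Δm = 88.730600 − 87.9056 = 0.825000 amu

0.8250 amu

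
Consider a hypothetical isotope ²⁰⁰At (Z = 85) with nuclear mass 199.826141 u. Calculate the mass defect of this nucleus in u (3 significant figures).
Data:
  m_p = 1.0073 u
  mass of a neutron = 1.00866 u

The nucleus contains 85 protons and 200 − 85 = 115 neutrons.
Total constituent mass: 85 × 1.0073 + 115 × 1.00866 = 201.61640 u
The mass defect is 201.61640 − 199.826141 = 1.790259 u.

1.79 u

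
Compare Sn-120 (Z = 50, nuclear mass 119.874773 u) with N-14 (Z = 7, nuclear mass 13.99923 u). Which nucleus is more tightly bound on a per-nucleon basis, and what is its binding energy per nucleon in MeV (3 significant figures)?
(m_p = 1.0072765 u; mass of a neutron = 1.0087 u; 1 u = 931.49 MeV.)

Sn-120: Σm = 50(1.0072765) + 70(1.0087) = 120.9728250 u; Δm = 1.0980520 u; E_B = 1022.82 MeV; E_B/A = 8.524 MeV
N-14: Σm = 7(1.0072765) + 7(1.0087) = 14.1118355 u; Δm = 0.1126055 u; E_B = 104.89 MeV; E_B/A = 7.492 MeV
Sn-120 has the higher binding energy per nucleon, so it is the more tightly bound nucleus.

Sn-120; 8.52 MeV/nucleon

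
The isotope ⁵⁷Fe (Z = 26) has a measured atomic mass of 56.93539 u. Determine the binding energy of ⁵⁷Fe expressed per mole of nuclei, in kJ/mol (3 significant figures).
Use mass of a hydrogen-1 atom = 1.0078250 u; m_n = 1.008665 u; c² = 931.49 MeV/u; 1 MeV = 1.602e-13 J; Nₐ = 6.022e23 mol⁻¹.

4.82e+10 kJ/mol

Total constituent mass: 26 × 1.0078250 + 31 × 1.008665 = 57.4720650 u
The mass defect is 57.4720650 − 56.93539 = 0.5366750 u.
Binding energy = Δm·c² = 0.5366750 × 931.49 MeV/u = 499.907 MeV
Per nucleus in joules: 499.907 MeV × 1.602e-13 J/MeV = 8.0085e-11 J
Per mole: 8.0085e-11 J × 6.022e23 mol⁻¹ = 4.8227e+13 J/mol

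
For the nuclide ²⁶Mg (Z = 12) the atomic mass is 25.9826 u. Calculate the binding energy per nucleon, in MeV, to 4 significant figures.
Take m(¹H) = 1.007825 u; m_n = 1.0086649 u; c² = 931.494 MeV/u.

With 12 protons and 14 neutrons (A = 26):
Σm = 12·m(¹H) + 14·m_n = 12.093900 + 14.1213086 = 26.2152086 u
The mass defect is 26.2152086 − 25.9826 = 0.2326086 u.
Binding energy = Δm·c² = 0.2326086 × 931.494 MeV/u = 216.674 MeV
BE/A = 216.674 MeV / 26 = 8.334 MeV/nucleon

8.334 MeV/nucleon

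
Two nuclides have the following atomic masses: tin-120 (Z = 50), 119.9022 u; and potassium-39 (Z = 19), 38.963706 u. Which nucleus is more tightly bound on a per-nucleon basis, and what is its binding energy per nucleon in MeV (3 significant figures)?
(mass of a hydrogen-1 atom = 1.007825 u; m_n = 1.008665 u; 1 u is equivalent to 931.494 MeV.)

tin-120: Σm = 50(1.007825) + 70(1.008665) = 120.997800 u; Δm = 1.095600 u; E_B = 1020.54 MeV; E_B/A = 8.5045 MeV
potassium-39: Σm = 19(1.007825) + 20(1.008665) = 39.321975 u; Δm = 0.358269 u; E_B = 333.73 MeV; E_B/A = 8.557 MeV
potassium-39 has the higher binding energy per nucleon, so it is the more tightly bound nucleus.

potassium-39; 8.56 MeV/nucleon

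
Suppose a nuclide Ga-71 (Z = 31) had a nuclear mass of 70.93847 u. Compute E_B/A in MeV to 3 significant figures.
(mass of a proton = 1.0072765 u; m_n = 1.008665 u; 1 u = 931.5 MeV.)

8.31 MeV/nucleon

Σm = 31·m_p + 40·m_n = 31.2255715 + 40.346600 = 71.5721715 u
Δm = 71.5721715 − 70.93847 = 0.6337015 u
E_B = 0.6337015 × 931.5 = 590.293 MeV
BE/A = 590.293 MeV / 71 = 8.314 MeV/nucleon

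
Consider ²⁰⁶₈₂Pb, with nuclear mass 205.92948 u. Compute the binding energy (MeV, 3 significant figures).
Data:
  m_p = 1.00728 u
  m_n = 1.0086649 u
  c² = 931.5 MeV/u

The nucleus contains 82 protons and 206 − 82 = 124 neutrons.
Mass of separated nucleons = 82(1.00728) + 124(1.0086649) = 82.59696 + 125.0744476 = 207.6714076 u
Δm = 207.6714076 − 205.92948 = 1.7419276 u
Binding energy = Δm·c² = 1.7419276 × 931.5 MeV/u = 1622.61 MeV

1620 MeV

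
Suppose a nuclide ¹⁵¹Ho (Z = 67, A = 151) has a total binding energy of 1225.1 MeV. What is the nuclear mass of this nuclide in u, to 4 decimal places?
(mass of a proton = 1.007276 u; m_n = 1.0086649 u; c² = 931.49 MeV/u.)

150.9001 u

Mass defect = 1225.1 MeV / (931.49 MeV/u) = 1.315205 u
Constituent mass = 67(1.007276) + 84(1.0086649) = 152.2153436 u
Nuclear mass = 152.2153436 − 1.315205 = 150.9001386 u ≈ 150.9001 u (to 4 decimal places)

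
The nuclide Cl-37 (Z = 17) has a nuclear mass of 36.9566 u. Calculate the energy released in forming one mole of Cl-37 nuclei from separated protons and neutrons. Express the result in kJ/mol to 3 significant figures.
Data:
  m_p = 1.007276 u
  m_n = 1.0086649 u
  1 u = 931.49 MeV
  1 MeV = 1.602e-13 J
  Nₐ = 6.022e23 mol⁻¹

3.06e+10 kJ/mol

The nucleus contains 17 protons and 37 − 17 = 20 neutrons.
Σm = 17·m_p + 20·m_n = 17.123692 + 20.1732980 = 37.2969900 u
Mass defect Δm = 37.2969900 − 36.9566 = 0.3403900 u
E_B = 0.3403900 × 931.49 = 317.070 MeV
Per nucleus in joules: 317.070 MeV × 1.602e-13 J/MeV = 5.0795e-11 J
Per mole: 5.0795e-11 J × 6.022e23 mol⁻¹ = 3.0589e+13 J/mol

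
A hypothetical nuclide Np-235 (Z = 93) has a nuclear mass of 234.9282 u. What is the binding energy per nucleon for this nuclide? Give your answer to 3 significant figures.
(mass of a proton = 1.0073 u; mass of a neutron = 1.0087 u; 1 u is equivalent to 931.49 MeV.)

The nucleus contains 93 protons and 235 − 93 = 142 neutrons.
Mass of separated nucleons = 93(1.0073) + 142(1.0087) = 93.6789 + 143.2354 = 236.9143 u
Δm = 236.9143 − 234.9282 = 1.9861 u
Binding energy = Δm·c² = 1.9861 × 931.49 MeV/u = 1850.03 MeV
Per nucleon: 1850.03 / 235 = 7.872 MeV

7.87 MeV/nucleon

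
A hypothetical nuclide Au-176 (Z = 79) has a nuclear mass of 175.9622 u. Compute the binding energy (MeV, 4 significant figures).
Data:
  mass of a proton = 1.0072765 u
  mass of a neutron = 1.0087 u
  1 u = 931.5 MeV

1357 MeV

The nucleus contains 79 protons and 176 − 79 = 97 neutrons.
Mass of separated nucleons = 79(1.0072765) + 97(1.0087) = 79.5748435 + 97.8439 = 177.4187435 u
The mass defect is 177.4187435 − 175.9622 = 1.4565435 u.
Binding energy = Δm·c² = 1.4565435 × 931.5 MeV/u = 1356.77 MeV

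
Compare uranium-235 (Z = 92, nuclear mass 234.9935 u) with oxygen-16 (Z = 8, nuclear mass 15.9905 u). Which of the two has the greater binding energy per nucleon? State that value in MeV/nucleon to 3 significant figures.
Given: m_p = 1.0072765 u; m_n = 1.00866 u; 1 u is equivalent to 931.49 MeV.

uranium-235: Σm = 92(1.0072765) + 143(1.00866) = 236.9078180 u; Δm = 1.9143180 u; E_B = 1783.2 MeV; E_B/A = 7.588 MeV
oxygen-16: Σm = 8(1.0072765) + 8(1.00866) = 16.1274920 u; Δm = 0.1369920 u; E_B = 127.607 MeV; E_B/A = 7.975 MeV
oxygen-16 has the higher binding energy per nucleon, so it is the more tightly bound nucleus.

oxygen-16; 7.98 MeV/nucleon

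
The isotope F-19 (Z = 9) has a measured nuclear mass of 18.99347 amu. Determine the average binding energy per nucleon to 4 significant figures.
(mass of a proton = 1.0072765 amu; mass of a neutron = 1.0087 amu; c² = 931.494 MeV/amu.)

7.796 MeV/nucleon

Mass of separated nucleons = 9(1.0072765) + 10(1.0087) = 9.0654885 + 10.0870 = 19.1524885 amu
Mass defect Δm = 19.1524885 − 18.99347 = 0.1590185 amu
Binding energy = Δm·c² = 0.1590185 × 931.494 MeV/amu = 148.125 MeV
Dividing by A = 19 gives 7.796 MeV per nucleon.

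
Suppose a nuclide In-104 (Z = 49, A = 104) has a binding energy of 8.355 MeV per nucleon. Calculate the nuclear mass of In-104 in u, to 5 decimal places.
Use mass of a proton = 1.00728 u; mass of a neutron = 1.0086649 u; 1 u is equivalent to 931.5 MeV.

Total binding energy = 104 × 8.355 = 868.920 MeV
Mass defect = 868.920 MeV / (931.5 MeV/u) = 0.9328180 u
Constituent mass = 49(1.00728) + 55(1.0086649) = 104.8332895 u
Nuclear mass = 104.8332895 − 0.9328180 = 103.9004715 u ≈ 103.90047 u (to 5 decimal places)

103.90047 u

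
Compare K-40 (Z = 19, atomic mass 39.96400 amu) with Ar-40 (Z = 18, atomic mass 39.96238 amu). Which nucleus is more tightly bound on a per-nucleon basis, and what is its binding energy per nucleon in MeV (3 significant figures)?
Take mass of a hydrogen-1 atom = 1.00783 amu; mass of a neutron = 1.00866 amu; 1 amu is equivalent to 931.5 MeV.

K-40: Σm = 19(1.00783) + 21(1.00866) = 40.33063 amu; Δm = 0.36663 amu; E_B = 341.52 MeV; E_B/A = 8.538 MeV
Ar-40: Σm = 18(1.00783) + 22(1.00866) = 40.33146 amu; Δm = 0.36908 amu; E_B = 343.798 MeV; E_B/A = 8.59495 MeV
Ar-40 has the higher binding energy per nucleon, so it is the more tightly bound nucleus.

Ar-40; 8.59 MeV/nucleon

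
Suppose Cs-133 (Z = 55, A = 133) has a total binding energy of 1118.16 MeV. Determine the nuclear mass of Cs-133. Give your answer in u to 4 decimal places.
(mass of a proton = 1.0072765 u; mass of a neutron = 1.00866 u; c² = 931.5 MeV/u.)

Mass defect = 1118.16 MeV / (931.5 MeV/u) = 1.200386 u
Constituent mass = 55(1.0072765) + 78(1.00866) = 134.0756875 u
Nuclear mass = 134.0756875 − 1.200386 = 132.8753015 u ≈ 132.8753 u (to 4 decimal places)

132.8753 u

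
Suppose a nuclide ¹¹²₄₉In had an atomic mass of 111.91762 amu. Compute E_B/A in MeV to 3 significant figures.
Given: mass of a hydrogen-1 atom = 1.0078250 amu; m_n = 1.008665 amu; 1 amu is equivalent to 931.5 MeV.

8.41 MeV/nucleon

Σm = 49·m(¹H) + 63·m_n = 49.3834250 + 63.545895 = 112.9293200 amu
Δm = 112.9293200 − 111.91762 = 1.0117000 amu
Binding energy = Δm·c² = 1.0117000 × 931.5 MeV/amu = 942.399 MeV
Per nucleon: 942.399 / 112 = 8.414 MeV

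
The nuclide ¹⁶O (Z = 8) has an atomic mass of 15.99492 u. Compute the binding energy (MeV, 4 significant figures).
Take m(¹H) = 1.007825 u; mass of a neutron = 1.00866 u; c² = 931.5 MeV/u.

127.6 MeV

With 8 protons and 8 neutrons (A = 16):
Mass of separated nucleons = 8(1.007825) + 8(1.00866) = 8.062600 + 8.06928 = 16.131880 u
Mass defect Δm = 16.131880 − 15.99492 = 0.136960 u
Binding energy = Δm·c² = 0.136960 × 931.5 MeV/u = 127.578 MeV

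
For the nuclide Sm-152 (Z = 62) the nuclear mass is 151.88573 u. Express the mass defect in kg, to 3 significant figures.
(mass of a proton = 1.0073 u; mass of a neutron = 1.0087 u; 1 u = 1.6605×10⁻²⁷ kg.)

Mass of separated nucleons = 62(1.0073) + 90(1.0087) = 62.4526 + 90.7830 = 153.2356 u
The mass defect is 153.2356 − 151.88573 = 1.34987 u.
In SI units: 1.34987 u × 1.6605×10⁻²⁷ kg/u = 2.2415e-27 kg

2.24e-27 kg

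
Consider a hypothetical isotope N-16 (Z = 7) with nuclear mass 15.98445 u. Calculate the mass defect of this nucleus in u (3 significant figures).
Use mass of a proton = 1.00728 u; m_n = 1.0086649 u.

0.144 u

Z = 7, so N = A − Z = 16 − 7 = 9.
Σm = 7·m_p + 9·m_n = 7.05096 + 9.0779841 = 16.1289441 u
The mass defect is 16.1289441 − 15.98445 = 0.1444941 u.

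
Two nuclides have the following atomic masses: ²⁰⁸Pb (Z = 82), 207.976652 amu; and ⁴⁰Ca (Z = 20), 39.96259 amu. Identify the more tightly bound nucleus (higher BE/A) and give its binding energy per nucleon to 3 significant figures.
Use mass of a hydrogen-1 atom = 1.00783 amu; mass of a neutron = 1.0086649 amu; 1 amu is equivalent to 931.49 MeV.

²⁰⁸Pb: Σm = 82(1.00783) + 126(1.0086649) = 209.7338374 amu; Δm = 1.7571854 amu; E_B = 1636.8 MeV; E_B/A = 7.869 MeV
⁴⁰Ca: Σm = 20(1.00783) + 20(1.0086649) = 40.3298980 amu; Δm = 0.3673080 amu; E_B = 342.14 MeV; E_B/A = 8.554 MeV
⁴⁰Ca has the higher binding energy per nucleon, so it is the more tightly bound nucleus.

⁴⁰Ca; 8.55 MeV/nucleon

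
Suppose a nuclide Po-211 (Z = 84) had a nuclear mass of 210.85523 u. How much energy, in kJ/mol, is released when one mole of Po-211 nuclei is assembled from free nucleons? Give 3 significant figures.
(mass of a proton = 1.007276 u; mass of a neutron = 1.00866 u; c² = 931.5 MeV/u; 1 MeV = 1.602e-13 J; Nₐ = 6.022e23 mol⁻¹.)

Total constituent mass: 84 × 1.007276 + 127 × 1.00866 = 212.711004 u
Mass defect Δm = 212.711004 − 210.85523 = 1.855774 u
Converting to energy: 1.855774 u × 931.5 MeV/u = 1728.65 MeV
Per nucleus in joules: 1728.65 MeV × 1.602e-13 J/MeV = 2.7693e-10 J
Per mole: 2.7693e-10 J × 6.022e23 mol⁻¹ = 1.6677e+14 J/mol

1.67e+11 kJ/mol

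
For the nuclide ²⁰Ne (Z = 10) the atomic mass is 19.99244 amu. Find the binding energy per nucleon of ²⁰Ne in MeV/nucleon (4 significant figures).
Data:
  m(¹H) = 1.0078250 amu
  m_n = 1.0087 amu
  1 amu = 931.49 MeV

Mass of separated nucleons = 10(1.0078250) + 10(1.0087) = 10.0782500 + 10.0870 = 20.1652500 amu
The mass defect is 20.1652500 − 19.99244 = 0.1728100 amu.
E_B = 0.1728100 × 931.49 = 160.971 MeV
Per nucleon: 160.971 / 20 = 8.049 MeV

8.049 MeV/nucleon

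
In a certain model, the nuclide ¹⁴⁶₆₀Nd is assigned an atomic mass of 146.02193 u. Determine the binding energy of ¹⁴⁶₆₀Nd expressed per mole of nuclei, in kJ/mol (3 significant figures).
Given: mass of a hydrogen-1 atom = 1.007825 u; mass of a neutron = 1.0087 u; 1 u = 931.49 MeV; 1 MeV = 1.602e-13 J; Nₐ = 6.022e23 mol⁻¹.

With 60 protons and 86 neutrons (A = 146):
Mass of separated nucleons = 60(1.007825) + 86(1.0087) = 60.469500 + 86.7482 = 147.217700 u
Δm = 147.217700 − 146.02193 = 1.195770 u
Converting to energy: 1.195770 u × 931.49 MeV/u = 1113.85 MeV
Per nucleus in joules: 1113.85 MeV × 1.602e-13 J/MeV = 1.7844e-10 J
Per mole: 1.7844e-10 J × 6.022e23 mol⁻¹ = 1.0746e+14 J/mol

1.07e+11 kJ/mol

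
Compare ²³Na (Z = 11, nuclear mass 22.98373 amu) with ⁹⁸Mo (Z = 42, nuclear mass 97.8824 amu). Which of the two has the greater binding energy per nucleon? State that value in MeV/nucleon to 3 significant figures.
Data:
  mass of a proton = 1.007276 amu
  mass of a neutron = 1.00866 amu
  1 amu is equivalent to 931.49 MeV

²³Na: Σm = 11(1.007276) + 12(1.00866) = 23.183956 amu; Δm = 0.200226 amu; E_B = 186.51 MeV; E_B/A = 8.109 MeV
⁹⁸Mo: Σm = 42(1.007276) + 56(1.00866) = 98.790552 amu; Δm = 0.908152 amu; E_B = 845.93 MeV; E_B/A = 8.632 MeV
⁹⁸Mo has the higher binding energy per nucleon, so it is the more tightly bound nucleus.

⁹⁸Mo; 8.63 MeV/nucleon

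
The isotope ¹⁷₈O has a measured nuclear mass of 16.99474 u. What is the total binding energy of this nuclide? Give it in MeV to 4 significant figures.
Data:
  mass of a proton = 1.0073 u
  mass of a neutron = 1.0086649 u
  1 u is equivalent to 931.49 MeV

With 8 protons and 9 neutrons (A = 17):
Total constituent mass: 8 × 1.0073 + 9 × 1.0086649 = 17.1363841 u
The mass defect is 17.1363841 − 16.99474 = 0.1416441 u.
E_B = 0.1416441 × 931.49 = 131.940 MeV

131.9 MeV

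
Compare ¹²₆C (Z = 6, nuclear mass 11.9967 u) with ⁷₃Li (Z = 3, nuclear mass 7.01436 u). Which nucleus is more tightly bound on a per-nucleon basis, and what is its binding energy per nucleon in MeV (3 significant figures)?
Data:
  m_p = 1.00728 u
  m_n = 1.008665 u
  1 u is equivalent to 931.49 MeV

¹²₆C; 7.68 MeV/nucleon

¹²₆C: Σm = 6(1.00728) + 6(1.008665) = 12.095670 u; Δm = 0.098970 u; E_B = 92.1896 MeV; E_B/A = 7.682 MeV
⁷₃Li: Σm = 3(1.00728) + 4(1.008665) = 7.056500 u; Δm = 0.042140 u; E_B = 39.253 MeV; E_B/A = 5.608 MeV
¹²₆C has the higher binding energy per nucleon, so it is the more tightly bound nucleus.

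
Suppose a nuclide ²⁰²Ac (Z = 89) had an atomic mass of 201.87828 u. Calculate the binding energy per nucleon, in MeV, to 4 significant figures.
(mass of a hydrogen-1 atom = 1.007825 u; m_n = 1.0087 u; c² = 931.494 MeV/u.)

8.306 MeV/nucleon

Σm = 89·m(¹H) + 113·m_n = 89.696425 + 113.9831 = 203.679525 u
Δm = 203.679525 − 201.87828 = 1.801245 u
Converting to energy: 1.801245 u × 931.494 MeV/u = 1677.85 MeV
Dividing by A = 202 gives 8.306 MeV per nucleon.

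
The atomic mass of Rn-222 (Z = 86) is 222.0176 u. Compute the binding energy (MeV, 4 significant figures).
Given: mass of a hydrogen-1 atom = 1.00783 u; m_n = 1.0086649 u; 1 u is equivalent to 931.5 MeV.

Mass of separated nucleons = 86(1.00783) + 136(1.0086649) = 86.67338 + 137.1784264 = 223.8518064 u
Δm = 223.8518064 − 222.0176 = 1.8342064 u
Converting to energy: 1.8342064 u × 931.5 MeV/u = 1708.56 MeV

1709 MeV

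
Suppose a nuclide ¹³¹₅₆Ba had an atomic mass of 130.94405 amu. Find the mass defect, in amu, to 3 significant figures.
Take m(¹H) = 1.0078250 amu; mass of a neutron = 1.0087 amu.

The nucleus contains 56 protons and 131 − 56 = 75 neutrons.
Mass of separated nucleons = 56(1.0078250) + 75(1.0087) = 56.4382000 + 75.6525 = 132.0907000 amu
Mass defect Δm = 132.0907000 − 130.94405 = 1.1466500 amu

1.15 amu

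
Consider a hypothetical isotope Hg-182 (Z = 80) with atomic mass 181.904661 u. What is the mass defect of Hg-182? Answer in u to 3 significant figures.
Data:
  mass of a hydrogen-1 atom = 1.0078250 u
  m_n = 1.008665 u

1.61 u

Σm = 80·m(¹H) + 102·m_n = 80.6260000 + 102.883830 = 183.5098300 u
Mass defect Δm = 183.5098300 − 181.904661 = 1.6051690 u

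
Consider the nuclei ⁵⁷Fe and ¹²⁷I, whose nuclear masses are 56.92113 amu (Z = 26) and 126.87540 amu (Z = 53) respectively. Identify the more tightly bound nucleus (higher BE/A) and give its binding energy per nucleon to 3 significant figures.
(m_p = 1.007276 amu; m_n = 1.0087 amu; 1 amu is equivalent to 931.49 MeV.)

⁵⁷Fe: Σm = 26(1.007276) + 31(1.0087) = 57.458876 amu; Δm = 0.537746 amu; E_B = 500.91 MeV; E_B/A = 8.788 MeV
¹²⁷I: Σm = 53(1.007276) + 74(1.0087) = 128.029428 amu; Δm = 1.154028 amu; E_B = 1074.97 MeV; E_B/A = 8.464 MeV
⁵⁷Fe has the higher binding energy per nucleon, so it is the more tightly bound nucleus.

⁵⁷Fe; 8.79 MeV/nucleon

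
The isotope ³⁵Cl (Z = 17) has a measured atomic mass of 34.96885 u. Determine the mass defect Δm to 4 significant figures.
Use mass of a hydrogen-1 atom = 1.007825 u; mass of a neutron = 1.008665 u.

The nucleus contains 17 protons and 35 − 17 = 18 neutrons.
Mass of separated nucleons = 17(1.007825) + 18(1.008665) = 17.133025 + 18.155970 = 35.288995 u
Δm = 35.288995 − 34.96885 = 0.320145 u

0.3201 u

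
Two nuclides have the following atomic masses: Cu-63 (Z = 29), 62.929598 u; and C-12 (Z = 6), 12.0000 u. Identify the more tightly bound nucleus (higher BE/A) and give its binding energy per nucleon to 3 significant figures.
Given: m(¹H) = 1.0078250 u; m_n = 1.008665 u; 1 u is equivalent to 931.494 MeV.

Cu-63: Σm = 29(1.0078250) + 34(1.008665) = 63.5215350 u; Δm = 0.5919370 u; E_B = 551.39 MeV; E_B/A = 8.752 MeV
C-12: Σm = 6(1.0078250) + 6(1.008665) = 12.0989400 u; Δm = 0.0989400 u; E_B = 92.162 MeV; E_B/A = 7.680 MeV
Cu-63 has the higher binding energy per nucleon, so it is the more tightly bound nucleus.

Cu-63; 8.75 MeV/nucleon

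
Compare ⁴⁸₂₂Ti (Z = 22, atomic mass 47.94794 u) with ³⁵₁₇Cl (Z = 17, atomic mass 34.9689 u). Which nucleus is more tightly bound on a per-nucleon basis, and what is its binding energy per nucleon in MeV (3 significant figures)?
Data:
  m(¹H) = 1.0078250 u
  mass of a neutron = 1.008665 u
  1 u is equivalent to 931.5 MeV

⁴⁸₂₂Ti: Σm = 22(1.0078250) + 26(1.008665) = 48.3974400 u; Δm = 0.4495000 u; E_B = 418.71 MeV; E_B/A = 8.723 MeV
³⁵₁₇Cl: Σm = 17(1.0078250) + 18(1.008665) = 35.2889950 u; Δm = 0.3200950 u; E_B = 298.17 MeV; E_B/A = 8.519 MeV
⁴⁸₂₂Ti has the higher binding energy per nucleon, so it is the more tightly bound nucleus.

⁴⁸₂₂Ti; 8.72 MeV/nucleon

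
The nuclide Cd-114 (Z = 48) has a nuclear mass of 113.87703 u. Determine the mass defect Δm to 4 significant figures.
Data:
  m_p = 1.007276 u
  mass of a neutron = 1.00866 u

With 48 protons and 66 neutrons (A = 114):
Total constituent mass: 48 × 1.007276 + 66 × 1.00866 = 114.920808 u
Δm = 114.920808 − 113.87703 = 1.043778 u

1.044 u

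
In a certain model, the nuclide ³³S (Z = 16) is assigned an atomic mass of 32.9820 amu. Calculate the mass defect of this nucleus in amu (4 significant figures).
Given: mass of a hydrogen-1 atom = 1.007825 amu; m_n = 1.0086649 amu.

The nucleus contains 16 protons and 33 − 16 = 17 neutrons.
Σm = 16·m(¹H) + 17·m_n = 16.125200 + 17.1473033 = 33.2725033 amu
Δm = 33.2725033 − 32.9820 = 0.2905033 amu

0.2905 amu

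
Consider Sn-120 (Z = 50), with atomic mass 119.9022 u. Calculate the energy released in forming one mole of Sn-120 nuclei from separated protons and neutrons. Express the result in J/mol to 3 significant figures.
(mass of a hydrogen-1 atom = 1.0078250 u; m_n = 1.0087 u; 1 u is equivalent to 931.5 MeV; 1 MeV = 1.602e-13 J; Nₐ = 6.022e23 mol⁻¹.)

9.87e+13 J/mol

Z = 50, so N = A − Z = 120 − 50 = 70.
Σm = 50·m(¹H) + 70·m_n = 50.3912500 + 70.6090 = 121.0002500 u
Δm = 121.0002500 − 119.9022 = 1.0980500 u
Converting to energy: 1.0980500 u × 931.5 MeV/u = 1022.83 MeV
Per nucleus in joules: 1022.83 MeV × 1.602e-13 J/MeV = 1.6386e-10 J
Per mole: 1.6386e-10 J × 6.022e23 mol⁻¹ = 9.8676e+13 J/mol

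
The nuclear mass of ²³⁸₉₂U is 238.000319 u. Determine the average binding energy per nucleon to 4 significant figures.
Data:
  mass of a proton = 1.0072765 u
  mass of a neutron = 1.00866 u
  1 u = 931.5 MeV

Z = 92, so N = A − Z = 238 − 92 = 146.
Total constituent mass: 92 × 1.0072765 + 146 × 1.00866 = 239.9337980 u
Δm = 239.9337980 − 238.000319 = 1.9334790 u
Converting to energy: 1.9334790 u × 931.5 MeV/u = 1801.04 MeV
Per nucleon: 1801.04 / 238 = 7.567 MeV

7.567 MeV/nucleon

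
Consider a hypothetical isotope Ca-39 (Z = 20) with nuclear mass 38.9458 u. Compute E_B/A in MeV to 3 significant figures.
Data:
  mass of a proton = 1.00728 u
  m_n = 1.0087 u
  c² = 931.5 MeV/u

Z = 20, so N = A − Z = 39 − 20 = 19.
Σm = 20·m_p + 19·m_n = 20.14560 + 19.1653 = 39.31090 u
Mass defect Δm = 39.31090 − 38.9458 = 0.36510 u
Binding energy = Δm·c² = 0.36510 × 931.5 MeV/u = 340.091 MeV
BE/A = 340.091 MeV / 39 = 8.720 MeV/nucleon

8.72 MeV/nucleon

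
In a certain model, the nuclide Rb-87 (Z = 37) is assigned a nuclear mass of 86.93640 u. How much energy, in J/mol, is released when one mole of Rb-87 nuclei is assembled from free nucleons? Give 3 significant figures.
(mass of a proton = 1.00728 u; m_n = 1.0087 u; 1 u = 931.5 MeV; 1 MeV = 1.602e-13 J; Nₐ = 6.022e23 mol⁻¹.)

6.90e+13 J/mol

Mass of separated nucleons = 37(1.00728) + 50(1.0087) = 37.26936 + 50.4350 = 87.70436 u
Mass defect Δm = 87.70436 − 86.93640 = 0.76796 u
Binding energy = Δm·c² = 0.76796 × 931.5 MeV/u = 715.355 MeV
Per nucleus in joules: 715.355 MeV × 1.602e-13 J/MeV = 1.1460e-10 J
Per mole: 1.1460e-10 J × 6.022e23 mol⁻¹ = 6.9012e+13 J/mol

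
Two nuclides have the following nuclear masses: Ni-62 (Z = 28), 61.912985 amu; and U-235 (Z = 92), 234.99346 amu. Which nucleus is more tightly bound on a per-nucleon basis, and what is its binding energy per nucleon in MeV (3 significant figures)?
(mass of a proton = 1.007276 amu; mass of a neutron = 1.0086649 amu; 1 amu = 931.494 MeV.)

Ni-62; 8.79 MeV/nucleon

Ni-62: Σm = 28(1.007276) + 34(1.0086649) = 62.4983346 amu; Δm = 0.5853496 amu; E_B = 545.25 MeV; E_B/A = 8.794 MeV
U-235: Σm = 92(1.007276) + 143(1.0086649) = 236.9084727 amu; Δm = 1.9150127 amu; E_B = 1783.8 MeV; E_B/A = 7.591 MeV
Ni-62 has the higher binding energy per nucleon, so it is the more tightly bound nucleus.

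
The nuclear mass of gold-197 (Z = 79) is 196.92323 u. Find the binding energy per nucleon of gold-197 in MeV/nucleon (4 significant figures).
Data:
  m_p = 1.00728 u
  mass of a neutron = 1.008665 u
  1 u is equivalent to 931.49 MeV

7.917 MeV/nucleon

Total constituent mass: 79 × 1.00728 + 118 × 1.008665 = 198.597590 u
Mass defect Δm = 198.597590 − 196.92323 = 1.674360 u
E_B = 1.674360 × 931.49 = 1559.65 MeV
Dividing by A = 197 gives 7.917 MeV per nucleon.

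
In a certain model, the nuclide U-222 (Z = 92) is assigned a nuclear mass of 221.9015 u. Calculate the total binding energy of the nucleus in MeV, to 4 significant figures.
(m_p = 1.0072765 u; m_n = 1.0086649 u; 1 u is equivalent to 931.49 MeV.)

1765 MeV

Mass of separated nucleons = 92(1.0072765) + 130(1.0086649) = 92.6694380 + 131.1264370 = 223.7958750 u
Δm = 223.7958750 − 221.9015 = 1.8943750 u
Converting to energy: 1.8943750 u × 931.49 MeV/u = 1764.59 MeV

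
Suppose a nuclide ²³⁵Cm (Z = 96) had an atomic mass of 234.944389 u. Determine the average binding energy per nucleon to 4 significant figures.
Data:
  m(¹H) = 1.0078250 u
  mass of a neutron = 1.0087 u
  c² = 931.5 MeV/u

With 96 protons and 139 neutrons (A = 235):
Mass of separated nucleons = 96(1.0078250) + 139(1.0087) = 96.7512000 + 140.2093 = 236.9605000 u
The mass defect is 236.9605000 − 234.944389 = 2.0161110 u.
E_B = 2.0161110 × 931.5 = 1878.01 MeV
Per nucleon: 1878.01 / 235 = 7.992 MeV

7.992 MeV/nucleon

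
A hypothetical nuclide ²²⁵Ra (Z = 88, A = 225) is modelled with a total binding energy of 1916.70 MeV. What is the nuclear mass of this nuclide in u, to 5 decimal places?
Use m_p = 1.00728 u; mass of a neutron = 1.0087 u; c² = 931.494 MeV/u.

Mass defect = 1916.70 MeV / (931.494 MeV/u) = 2.0576622 u
Constituent mass = 88(1.00728) + 137(1.0087) = 226.83254 u
Nuclear mass = 226.83254 − 2.0576622 = 224.7748778 u ≈ 224.77488 u (to 5 decimal places)

224.77488 u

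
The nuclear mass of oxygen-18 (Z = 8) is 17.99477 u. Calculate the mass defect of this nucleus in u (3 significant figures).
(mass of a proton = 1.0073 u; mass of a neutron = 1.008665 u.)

The nucleus contains 8 protons and 18 − 8 = 10 neutrons.
Total constituent mass: 8 × 1.0073 + 10 × 1.008665 = 18.145050 u
The mass defect is 18.145050 − 17.99477 = 0.150280 u.

0.150 u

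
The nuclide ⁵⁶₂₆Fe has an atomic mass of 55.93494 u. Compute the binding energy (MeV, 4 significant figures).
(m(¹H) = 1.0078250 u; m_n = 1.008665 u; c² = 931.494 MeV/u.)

492.3 MeV

Z = 26, so N = A − Z = 56 − 26 = 30.
Mass of separated nucleons = 26(1.0078250) + 30(1.008665) = 26.2034500 + 30.259950 = 56.4634000 u
The mass defect is 56.4634000 − 55.93494 = 0.5284600 u.
E_B = 0.5284600 × 931.494 = 492.257 MeV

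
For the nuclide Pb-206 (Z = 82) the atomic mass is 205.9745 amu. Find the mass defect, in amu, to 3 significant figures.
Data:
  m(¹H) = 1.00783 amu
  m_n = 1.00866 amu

Z = 82, so N = A − Z = 206 − 82 = 124.
Σm = 82·m(¹H) + 124·m_n = 82.64206 + 125.07384 = 207.71590 amu
Δm = 207.71590 − 205.9745 = 1.74140 amu

1.74 amu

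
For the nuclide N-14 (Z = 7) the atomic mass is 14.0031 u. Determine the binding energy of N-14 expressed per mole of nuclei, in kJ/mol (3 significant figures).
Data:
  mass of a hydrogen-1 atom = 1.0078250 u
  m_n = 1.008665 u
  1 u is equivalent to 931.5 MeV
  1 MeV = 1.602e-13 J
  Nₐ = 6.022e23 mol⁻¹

Mass of separated nucleons = 7(1.0078250) + 7(1.008665) = 7.0547750 + 7.060655 = 14.1154300 u
Δm = 14.1154300 − 14.0031 = 0.1123300 u
Binding energy = Δm·c² = 0.1123300 × 931.5 MeV/u = 104.635 MeV
Per nucleus in joules: 104.635 MeV × 1.602e-13 J/MeV = 1.6763e-11 J
Per mole: 1.6763e-11 J × 6.022e23 mol⁻¹ = 1.0095e+13 J/mol

1.01e+10 kJ/mol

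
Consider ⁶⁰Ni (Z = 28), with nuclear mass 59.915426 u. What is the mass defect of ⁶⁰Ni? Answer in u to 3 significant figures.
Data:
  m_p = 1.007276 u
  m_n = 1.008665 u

0.566 u

Σm = 28·m_p + 32·m_n = 28.203728 + 32.277280 = 60.481008 u
Mass defect Δm = 60.481008 − 59.915426 = 0.565582 u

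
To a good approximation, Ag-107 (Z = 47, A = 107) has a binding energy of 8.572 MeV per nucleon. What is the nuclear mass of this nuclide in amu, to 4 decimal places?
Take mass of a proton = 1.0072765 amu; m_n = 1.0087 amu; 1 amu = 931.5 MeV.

Total binding energy = 107 × 8.572 = 917.204 MeV
Mass defect = 917.204 MeV / (931.5 MeV/amu) = 0.984653 amu
Constituent mass = 47(1.0072765) + 60(1.0087) = 107.8639955 amu
Nuclear mass = 107.8639955 − 0.984653 = 106.8793425 amu ≈ 106.8793 amu (to 4 decimal places)

106.8793 amu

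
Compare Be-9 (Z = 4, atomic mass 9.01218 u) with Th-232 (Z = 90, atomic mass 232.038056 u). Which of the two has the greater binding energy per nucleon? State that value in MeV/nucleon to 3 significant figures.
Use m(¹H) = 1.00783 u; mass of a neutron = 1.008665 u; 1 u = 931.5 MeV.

Be-9: Σm = 4(1.00783) + 5(1.008665) = 9.074645 u; Δm = 0.062465 u; E_B = 58.186 MeV; E_B/A = 6.465 MeV
Th-232: Σm = 90(1.00783) + 142(1.008665) = 233.935130 u; Δm = 1.897074 u; E_B = 1767.1 MeV; E_B/A = 7.617 MeV
Th-232 has the higher binding energy per nucleon, so it is the more tightly bound nucleus.

Th-232; 7.62 MeV/nucleon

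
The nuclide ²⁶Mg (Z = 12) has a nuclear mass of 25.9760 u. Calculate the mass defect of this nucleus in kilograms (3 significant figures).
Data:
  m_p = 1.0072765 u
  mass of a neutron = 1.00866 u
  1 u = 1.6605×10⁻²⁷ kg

3.86e-28 kg

With 12 protons and 14 neutrons (A = 26):
Total constituent mass: 12 × 1.0072765 + 14 × 1.00866 = 26.2085580 u
Mass defect Δm = 26.2085580 − 25.9760 = 0.2325580 u
In SI units: 0.2325580 u × 1.6605×10⁻²⁷ kg/u = 3.8616e-28 kg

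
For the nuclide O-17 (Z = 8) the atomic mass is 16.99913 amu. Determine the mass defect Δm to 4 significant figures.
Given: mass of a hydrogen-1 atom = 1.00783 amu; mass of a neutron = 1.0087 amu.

Σm = 8·m(¹H) + 9·m_n = 8.06264 + 9.0783 = 17.14094 amu
The mass defect is 17.14094 − 16.99913 = 0.14181 amu.

0.1418 amu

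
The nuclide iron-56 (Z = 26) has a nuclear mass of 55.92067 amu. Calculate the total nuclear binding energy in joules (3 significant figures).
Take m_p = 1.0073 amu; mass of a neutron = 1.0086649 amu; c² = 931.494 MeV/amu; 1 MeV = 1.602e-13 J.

7.90e-11 J

Σm = 26·m_p + 30·m_n = 26.1898 + 30.2599470 = 56.4497470 amu
Mass defect Δm = 56.4497470 − 55.92067 = 0.5290770 amu
E_B = 0.5290770 × 931.494 = 492.832 MeV
In joules: 492.832 MeV × 1.602e-13 J/MeV = 7.8952e-11 J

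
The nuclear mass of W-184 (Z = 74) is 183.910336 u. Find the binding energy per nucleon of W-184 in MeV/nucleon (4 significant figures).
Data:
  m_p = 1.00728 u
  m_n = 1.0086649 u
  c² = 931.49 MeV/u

8.006 MeV/nucleon

Mass of separated nucleons = 74(1.00728) + 110(1.0086649) = 74.53872 + 110.9531390 = 185.4918590 u
Mass defect Δm = 185.4918590 − 183.910336 = 1.5815230 u
Binding energy = Δm·c² = 1.5815230 × 931.49 MeV/u = 1473.17 MeV
BE/A = 1473.17 MeV / 184 = 8.006 MeV/nucleon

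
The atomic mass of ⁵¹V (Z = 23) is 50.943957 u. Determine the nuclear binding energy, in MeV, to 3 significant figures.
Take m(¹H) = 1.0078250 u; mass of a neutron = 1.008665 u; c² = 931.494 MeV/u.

446 MeV

Z = 23, so N = A − Z = 51 − 23 = 28.
Total constituent mass: 23 × 1.0078250 + 28 × 1.008665 = 51.4225950 u
The mass defect is 51.4225950 − 50.943957 = 0.4786380 u.
E_B = 0.4786380 × 931.494 = 445.848 MeV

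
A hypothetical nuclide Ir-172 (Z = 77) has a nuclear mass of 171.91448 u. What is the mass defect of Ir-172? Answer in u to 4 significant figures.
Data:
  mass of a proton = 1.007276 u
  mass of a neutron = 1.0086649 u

With 77 protons and 95 neutrons (A = 172):
Mass of separated nucleons = 77(1.007276) + 95(1.0086649) = 77.560252 + 95.8231655 = 173.3834175 u
Mass defect Δm = 173.3834175 − 171.91448 = 1.4689375 u

1.469 u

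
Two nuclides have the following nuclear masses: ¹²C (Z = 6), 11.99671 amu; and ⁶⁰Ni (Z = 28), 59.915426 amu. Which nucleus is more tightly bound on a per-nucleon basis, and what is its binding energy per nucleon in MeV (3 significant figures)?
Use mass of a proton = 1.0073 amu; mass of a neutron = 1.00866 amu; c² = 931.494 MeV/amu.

⁶⁰Ni; 8.79 MeV/nucleon

¹²C: Σm = 6(1.0073) + 6(1.00866) = 12.09576 amu; Δm = 0.09905 amu; E_B = 92.264 MeV; E_B/A = 7.689 MeV
⁶⁰Ni: Σm = 28(1.0073) + 32(1.00866) = 60.48152 amu; Δm = 0.566094 amu; E_B = 527.31 MeV; E_B/A = 8.789 MeV
⁶⁰Ni has the higher binding energy per nucleon, so it is the more tightly bound nucleus.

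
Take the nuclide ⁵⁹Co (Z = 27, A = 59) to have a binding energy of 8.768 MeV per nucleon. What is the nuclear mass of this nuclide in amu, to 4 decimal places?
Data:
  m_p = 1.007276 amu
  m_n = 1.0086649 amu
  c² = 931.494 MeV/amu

Total binding energy = 59 × 8.768 = 517.312 MeV
Mass defect = 517.312 MeV / (931.494 MeV/amu) = 0.555357 amu
Constituent mass = 27(1.007276) + 32(1.0086649) = 59.4737288 amu
Nuclear mass = 59.4737288 − 0.555357 = 58.9183718 amu ≈ 58.9184 amu (to 4 decimal places)

58.9184 amu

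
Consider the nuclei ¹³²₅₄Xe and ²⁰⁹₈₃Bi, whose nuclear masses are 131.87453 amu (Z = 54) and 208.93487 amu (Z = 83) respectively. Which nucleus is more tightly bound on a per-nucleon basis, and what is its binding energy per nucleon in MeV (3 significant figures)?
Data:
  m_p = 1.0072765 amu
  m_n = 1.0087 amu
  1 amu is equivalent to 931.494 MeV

¹³²₅₄Xe; 8.45 MeV/nucleon

¹³²₅₄Xe: Σm = 54(1.0072765) + 78(1.0087) = 133.0715310 amu; Δm = 1.1970010 amu; E_B = 1115.0 MeV; E_B/A = 8.447 MeV
²⁰⁹₈₃Bi: Σm = 83(1.0072765) + 126(1.0087) = 210.7001495 amu; Δm = 1.7652795 amu; E_B = 1644.35 MeV; E_B/A = 7.868 MeV
¹³²₅₄Xe has the higher binding energy per nucleon, so it is the more tightly bound nucleus.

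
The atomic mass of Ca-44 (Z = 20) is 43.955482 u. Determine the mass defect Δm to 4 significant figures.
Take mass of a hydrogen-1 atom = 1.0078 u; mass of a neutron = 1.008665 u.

Mass of separated nucleons = 20(1.0078) + 24(1.008665) = 20.1560 + 24.207960 = 44.363960 u
Mass defect Δm = 44.363960 − 43.955482 = 0.408478 u

0.4085 u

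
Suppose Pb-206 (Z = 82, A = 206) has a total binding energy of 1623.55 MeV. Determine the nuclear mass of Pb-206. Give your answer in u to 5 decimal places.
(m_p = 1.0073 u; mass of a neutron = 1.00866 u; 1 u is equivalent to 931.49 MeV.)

205.92948 u

Mass defect = 1623.55 MeV / (931.49 MeV/u) = 1.7429602 u
Constituent mass = 82(1.0073) + 124(1.00866) = 207.67244 u
Nuclear mass = 207.67244 − 1.7429602 = 205.9294798 u ≈ 205.92948 u (to 5 decimal places)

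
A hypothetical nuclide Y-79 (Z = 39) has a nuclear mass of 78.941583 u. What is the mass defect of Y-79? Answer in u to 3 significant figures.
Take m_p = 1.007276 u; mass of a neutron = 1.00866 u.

0.689 u

The nucleus contains 39 protons and 79 − 39 = 40 neutrons.
Total constituent mass: 39 × 1.007276 + 40 × 1.00866 = 79.630164 u
Δm = 79.630164 − 78.941583 = 0.688581 u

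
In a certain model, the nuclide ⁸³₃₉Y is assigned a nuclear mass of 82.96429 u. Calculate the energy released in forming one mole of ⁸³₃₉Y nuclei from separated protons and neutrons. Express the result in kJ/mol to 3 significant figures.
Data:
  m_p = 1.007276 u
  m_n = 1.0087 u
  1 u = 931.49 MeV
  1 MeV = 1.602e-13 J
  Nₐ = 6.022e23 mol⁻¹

6.31e+10 kJ/mol

Total constituent mass: 39 × 1.007276 + 44 × 1.0087 = 83.666564 u
Δm = 83.666564 − 82.96429 = 0.702274 u
Converting to energy: 0.702274 u × 931.49 MeV/u = 654.161 MeV
Per nucleus in joules: 654.161 MeV × 1.602e-13 J/MeV = 1.0480e-10 J
Per mole: 1.0480e-10 J × 6.022e23 mol⁻¹ = 6.3111e+13 J/mol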